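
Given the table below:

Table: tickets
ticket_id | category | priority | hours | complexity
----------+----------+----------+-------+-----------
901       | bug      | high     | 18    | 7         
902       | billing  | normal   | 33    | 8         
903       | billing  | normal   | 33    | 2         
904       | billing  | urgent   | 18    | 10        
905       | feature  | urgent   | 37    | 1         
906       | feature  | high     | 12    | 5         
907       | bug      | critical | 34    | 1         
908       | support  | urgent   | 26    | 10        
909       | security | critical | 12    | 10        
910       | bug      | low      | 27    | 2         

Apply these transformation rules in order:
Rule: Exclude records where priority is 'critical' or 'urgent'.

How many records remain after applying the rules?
5

Step 1: Count records to exclude
  - 2 (critical) + 3 (urgent) = 5 records
Step 2: Total records: 10
Step 3: Remaining = 10 - 5 = 5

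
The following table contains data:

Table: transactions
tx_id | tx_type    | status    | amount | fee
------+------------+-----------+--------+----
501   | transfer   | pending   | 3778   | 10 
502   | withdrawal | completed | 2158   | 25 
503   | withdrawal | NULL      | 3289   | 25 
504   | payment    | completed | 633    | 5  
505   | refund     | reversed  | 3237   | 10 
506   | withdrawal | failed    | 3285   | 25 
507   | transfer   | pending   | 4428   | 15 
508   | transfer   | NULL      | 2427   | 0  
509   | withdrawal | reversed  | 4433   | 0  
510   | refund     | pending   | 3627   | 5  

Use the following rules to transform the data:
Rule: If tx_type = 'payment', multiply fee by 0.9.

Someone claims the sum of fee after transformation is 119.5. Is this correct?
Yes, the result is correct.

Step 1: Calculate the correct sum after transformation
Step 2: Apply multiplier 0.9 to records where tx_type = 'payment'
Step 3: Correct result = 119.5
Step 4: Claimed result = 119.5
Step 5: 119.5 = 119.5 ✓
Conclusion: The claimed result is correct.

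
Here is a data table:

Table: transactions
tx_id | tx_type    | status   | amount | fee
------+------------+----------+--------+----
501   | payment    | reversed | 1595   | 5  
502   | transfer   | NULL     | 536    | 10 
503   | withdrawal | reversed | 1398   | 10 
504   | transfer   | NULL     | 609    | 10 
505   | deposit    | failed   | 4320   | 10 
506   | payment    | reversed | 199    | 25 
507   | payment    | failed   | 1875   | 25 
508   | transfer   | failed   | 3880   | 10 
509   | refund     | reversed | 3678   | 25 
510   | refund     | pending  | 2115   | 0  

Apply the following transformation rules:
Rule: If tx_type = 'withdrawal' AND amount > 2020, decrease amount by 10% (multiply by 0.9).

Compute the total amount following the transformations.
20205

Step 1: Find records where tx_type = 'withdrawal' AND amount > 2020
Step 2: 0 records match, summing to 0
Step 3: After multiplier: 0 × 0.9 = 0.0
Step 4: Unaffected records sum: 20205
Step 5: Final sum = 0.0 + 20205 = 20205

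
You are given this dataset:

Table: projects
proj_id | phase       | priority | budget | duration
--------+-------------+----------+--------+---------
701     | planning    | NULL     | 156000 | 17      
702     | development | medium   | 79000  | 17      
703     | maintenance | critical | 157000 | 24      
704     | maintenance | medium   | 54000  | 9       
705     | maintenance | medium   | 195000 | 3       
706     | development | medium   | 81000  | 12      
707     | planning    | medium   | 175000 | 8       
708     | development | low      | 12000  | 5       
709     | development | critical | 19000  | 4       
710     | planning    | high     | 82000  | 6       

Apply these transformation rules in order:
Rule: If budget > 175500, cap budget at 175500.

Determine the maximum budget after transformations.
175500

Step 1: Original maximum budget = 195000
Step 2: Apply cap at 175500
Step 3: 1 records had budget > 175500 and were capped
Step 4: Maximum after transformation = 175500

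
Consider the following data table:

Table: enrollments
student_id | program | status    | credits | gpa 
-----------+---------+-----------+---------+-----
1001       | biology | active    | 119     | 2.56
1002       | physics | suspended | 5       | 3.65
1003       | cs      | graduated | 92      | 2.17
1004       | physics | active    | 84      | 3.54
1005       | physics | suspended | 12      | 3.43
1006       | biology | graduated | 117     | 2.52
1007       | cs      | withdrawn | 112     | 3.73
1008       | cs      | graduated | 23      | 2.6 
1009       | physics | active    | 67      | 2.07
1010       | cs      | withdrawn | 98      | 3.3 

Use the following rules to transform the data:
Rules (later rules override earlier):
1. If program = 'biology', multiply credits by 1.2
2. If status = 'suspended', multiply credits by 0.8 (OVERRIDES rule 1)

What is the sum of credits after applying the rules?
772.8

Step 1: Rule 2 takes priority for records with status = 'suspended'
  - 2 records: 17 × 0.8 = 13.6
Step 2: Rule 1 applies to remaining records with program = 'biology'
  - 2 records: 236 × 1.2 = 283.2
Step 3: Other records unchanged: 476
Step 4: Final sum = 13.6 + 283.2 + 476 = 772.8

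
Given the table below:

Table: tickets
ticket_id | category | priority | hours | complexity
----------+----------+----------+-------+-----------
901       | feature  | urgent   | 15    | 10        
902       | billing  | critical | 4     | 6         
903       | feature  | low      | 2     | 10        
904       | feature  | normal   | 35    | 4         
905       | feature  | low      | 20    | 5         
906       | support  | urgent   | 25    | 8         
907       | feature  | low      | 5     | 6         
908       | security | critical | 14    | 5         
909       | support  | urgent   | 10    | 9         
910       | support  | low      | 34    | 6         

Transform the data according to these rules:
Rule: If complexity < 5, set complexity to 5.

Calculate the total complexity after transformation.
70

Step 1: 1 records have complexity < 5
Step 2: These records originally summed to 4
Step 3: After setting to minimum: 1 × 5 = 5
Step 4: Unaffected records sum: 65
Step 5: Final sum = 5 + 65 = 70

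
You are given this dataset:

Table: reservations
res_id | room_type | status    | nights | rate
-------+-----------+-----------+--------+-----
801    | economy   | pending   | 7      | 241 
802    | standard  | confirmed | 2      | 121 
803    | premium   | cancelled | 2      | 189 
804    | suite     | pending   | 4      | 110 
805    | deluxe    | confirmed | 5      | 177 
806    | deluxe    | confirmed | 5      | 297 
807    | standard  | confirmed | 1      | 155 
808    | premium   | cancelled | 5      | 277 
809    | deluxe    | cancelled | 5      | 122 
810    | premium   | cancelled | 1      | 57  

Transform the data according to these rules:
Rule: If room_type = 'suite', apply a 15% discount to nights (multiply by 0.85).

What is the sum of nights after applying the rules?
36.4

Step 1: Records with room_type = 'suite' have total nights = 4
Step 2: Apply multiplier: 4 × 0.85 = 3.4
Step 3: Other records total: 33
Step 4: Final sum = 3.4 + 33 = 36.4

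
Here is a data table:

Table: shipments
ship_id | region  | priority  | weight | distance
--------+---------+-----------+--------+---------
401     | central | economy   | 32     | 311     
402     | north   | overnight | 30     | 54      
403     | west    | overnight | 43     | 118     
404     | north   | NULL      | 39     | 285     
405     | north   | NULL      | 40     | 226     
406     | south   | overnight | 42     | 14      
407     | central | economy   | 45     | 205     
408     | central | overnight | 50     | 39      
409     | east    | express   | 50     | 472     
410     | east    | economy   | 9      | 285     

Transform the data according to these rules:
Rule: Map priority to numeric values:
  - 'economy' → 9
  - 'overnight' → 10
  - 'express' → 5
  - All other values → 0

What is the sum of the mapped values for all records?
72

Step 1: Apply mapping to each record
Step 2: Count by status:
  'economy': 3 records × 9 = 27
  'overnight': 4 records × 10 = 40
  'express': 1 records × 5 = 5
Step 3: Sum all mapped values = 72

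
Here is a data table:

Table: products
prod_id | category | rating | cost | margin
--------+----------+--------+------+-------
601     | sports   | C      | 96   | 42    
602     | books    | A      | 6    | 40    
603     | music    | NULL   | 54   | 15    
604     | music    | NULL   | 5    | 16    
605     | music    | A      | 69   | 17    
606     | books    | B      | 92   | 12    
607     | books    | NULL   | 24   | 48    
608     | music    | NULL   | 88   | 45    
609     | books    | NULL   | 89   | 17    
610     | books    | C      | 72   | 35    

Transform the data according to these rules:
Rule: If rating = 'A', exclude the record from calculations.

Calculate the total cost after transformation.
520

Step 1: Identify records where rating = 'A'
Step 2: The excluded records sum to 75
Step 3: Original total cost = 595
Step 4: Remaining total = 595 - 75 = 520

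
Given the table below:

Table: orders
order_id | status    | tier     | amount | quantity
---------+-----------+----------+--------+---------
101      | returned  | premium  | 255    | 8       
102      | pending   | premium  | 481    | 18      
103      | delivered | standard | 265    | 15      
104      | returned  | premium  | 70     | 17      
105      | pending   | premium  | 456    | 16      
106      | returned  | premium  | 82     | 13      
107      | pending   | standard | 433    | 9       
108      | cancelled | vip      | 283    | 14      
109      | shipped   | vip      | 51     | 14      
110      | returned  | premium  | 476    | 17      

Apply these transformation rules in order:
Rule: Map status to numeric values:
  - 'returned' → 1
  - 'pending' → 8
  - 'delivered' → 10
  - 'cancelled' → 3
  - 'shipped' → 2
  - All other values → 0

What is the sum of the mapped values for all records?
43

Step 1: Apply mapping to each record
Step 2: Count by status:
  'returned': 4 records × 1 = 4
  'pending': 3 records × 8 = 24
  'delivered': 1 records × 10 = 10
  'cancelled': 1 records × 3 = 3
  'shipped': 1 records × 2 = 2
Step 3: Sum all mapped values = 43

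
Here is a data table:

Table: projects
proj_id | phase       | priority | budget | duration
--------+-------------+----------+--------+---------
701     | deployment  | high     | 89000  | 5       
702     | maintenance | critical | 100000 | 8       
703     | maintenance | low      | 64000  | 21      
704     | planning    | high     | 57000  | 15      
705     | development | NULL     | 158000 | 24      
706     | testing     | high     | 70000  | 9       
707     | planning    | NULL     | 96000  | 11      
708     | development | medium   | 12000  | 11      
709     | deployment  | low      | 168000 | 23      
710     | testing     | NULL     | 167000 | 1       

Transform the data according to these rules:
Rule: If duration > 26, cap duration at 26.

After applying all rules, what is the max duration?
24

Step 1: Original maximum duration = 24
Step 2: Check cap of 26 against maximum
Step 3: No records exceed the cap (max 24 <= cap 26), so no capping applies
Step 4: Maximum after transformation = 24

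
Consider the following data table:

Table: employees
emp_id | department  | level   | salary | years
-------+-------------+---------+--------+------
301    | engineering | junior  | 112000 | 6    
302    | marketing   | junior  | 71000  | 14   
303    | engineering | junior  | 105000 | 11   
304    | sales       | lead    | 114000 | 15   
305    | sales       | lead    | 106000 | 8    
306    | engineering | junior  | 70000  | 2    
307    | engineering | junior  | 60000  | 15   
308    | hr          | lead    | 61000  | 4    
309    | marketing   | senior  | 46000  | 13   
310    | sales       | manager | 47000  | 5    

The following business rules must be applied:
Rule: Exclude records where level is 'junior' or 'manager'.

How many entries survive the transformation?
4

Step 1: Count records to exclude
  - 5 (junior) + 1 (manager) = 6 records
Step 2: Total records: 10
Step 3: Remaining = 10 - 6 = 4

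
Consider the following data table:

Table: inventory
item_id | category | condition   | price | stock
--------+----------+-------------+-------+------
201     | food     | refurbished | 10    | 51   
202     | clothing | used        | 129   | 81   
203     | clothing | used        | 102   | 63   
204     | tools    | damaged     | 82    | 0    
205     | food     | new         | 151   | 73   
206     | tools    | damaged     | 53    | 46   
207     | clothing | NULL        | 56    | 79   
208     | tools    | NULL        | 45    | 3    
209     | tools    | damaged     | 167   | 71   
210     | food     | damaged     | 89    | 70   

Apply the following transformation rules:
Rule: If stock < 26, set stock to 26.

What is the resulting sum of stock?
586

Step 1: 2 records have stock < 26
Step 2: These records originally summed to 3
Step 3: After setting to minimum: 2 × 26 = 52
Step 4: Unaffected records sum: 534
Step 5: Final sum = 52 + 534 = 586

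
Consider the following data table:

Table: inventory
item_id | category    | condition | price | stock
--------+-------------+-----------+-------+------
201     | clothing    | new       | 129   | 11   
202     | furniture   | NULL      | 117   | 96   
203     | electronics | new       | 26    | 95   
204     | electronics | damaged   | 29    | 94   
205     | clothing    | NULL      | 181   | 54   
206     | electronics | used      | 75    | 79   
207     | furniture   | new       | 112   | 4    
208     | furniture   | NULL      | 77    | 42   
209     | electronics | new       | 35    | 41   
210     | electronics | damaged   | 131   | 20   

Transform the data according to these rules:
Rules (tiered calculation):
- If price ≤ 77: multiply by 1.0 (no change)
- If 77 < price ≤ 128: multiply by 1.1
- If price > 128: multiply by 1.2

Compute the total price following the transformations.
1023.1

Step 1: Tier 1 (price ≤ 77): 5 records, sum = 242 × 1.0 = 242.0
Step 2: Tier 2 (77 < price ≤ 128): 2 records, sum = 229 × 1.1 = 251.9
Step 3: Tier 3 (price > 128): 3 records, sum = 441 × 1.2 = 529.2
Step 4: Final sum = 242.0 + 251.9 + 529.2 = 1023.1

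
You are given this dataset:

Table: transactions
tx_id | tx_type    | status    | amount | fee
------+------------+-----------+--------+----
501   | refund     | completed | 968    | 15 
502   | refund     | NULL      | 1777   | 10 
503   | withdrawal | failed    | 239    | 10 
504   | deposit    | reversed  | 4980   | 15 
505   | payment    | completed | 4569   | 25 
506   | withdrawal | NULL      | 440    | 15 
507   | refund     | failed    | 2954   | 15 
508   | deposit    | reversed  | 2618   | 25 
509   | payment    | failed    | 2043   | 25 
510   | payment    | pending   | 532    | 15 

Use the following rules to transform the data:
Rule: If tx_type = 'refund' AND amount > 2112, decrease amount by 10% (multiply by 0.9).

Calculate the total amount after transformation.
20824.6

Step 1: Find records where tx_type = 'refund' AND amount > 2112
Step 2: 1 records match, summing to 2954
Step 3: After multiplier: 2954 × 0.9 = 2658.6
Step 4: Unaffected records sum: 18166
Step 5: Final sum = 2658.6 + 18166 = 20824.6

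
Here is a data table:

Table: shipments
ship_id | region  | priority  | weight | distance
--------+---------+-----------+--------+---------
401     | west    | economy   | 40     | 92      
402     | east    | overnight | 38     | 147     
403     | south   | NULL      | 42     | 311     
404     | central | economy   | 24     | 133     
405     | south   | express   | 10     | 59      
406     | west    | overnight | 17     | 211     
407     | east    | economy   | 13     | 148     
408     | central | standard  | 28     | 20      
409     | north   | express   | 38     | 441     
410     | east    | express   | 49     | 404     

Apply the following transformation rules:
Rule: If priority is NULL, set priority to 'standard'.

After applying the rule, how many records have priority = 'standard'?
2

Step 1: Count records where priority IS NULL
Step 2: Found 1 records with NULL priority
Step 3: These records will have priority set to 'standard'
Step 4: Records already having priority = 'standard': 1
Step 5: Answer: 1 + 1 = 2 records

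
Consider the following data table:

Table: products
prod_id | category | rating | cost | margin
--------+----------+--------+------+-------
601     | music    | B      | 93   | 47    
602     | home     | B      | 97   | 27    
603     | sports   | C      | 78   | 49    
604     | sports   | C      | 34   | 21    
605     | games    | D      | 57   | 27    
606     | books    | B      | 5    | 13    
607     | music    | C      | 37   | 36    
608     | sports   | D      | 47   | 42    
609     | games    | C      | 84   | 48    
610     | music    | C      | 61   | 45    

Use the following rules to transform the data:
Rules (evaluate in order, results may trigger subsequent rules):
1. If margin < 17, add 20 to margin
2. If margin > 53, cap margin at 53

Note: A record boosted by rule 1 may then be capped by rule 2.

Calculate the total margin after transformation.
375

Step 1: Apply rule 1 to records with margin < 17
  - 1 records get bonus of 20
  - Of these, 0 records then exceed 53 and get capped
Step 2: Apply rule 2 to records with margin > 53
  - 0 records (original) are capped
Step 3: Calculate final sum = 375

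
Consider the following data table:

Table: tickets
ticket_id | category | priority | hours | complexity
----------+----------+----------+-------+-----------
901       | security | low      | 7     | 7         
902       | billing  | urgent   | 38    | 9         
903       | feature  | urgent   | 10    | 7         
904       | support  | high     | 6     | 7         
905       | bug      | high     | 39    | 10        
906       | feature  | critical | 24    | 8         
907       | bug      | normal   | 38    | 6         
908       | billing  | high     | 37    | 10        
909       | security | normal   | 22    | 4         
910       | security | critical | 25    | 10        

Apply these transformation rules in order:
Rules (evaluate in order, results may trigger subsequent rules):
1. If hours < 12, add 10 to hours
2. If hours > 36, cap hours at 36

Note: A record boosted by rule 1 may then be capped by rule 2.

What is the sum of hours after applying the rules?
268

Step 1: Apply rule 1 to records with hours < 12
  - 3 records get bonus of 10
  - Of these, 0 records then exceed 36 and get capped
Step 2: Apply rule 2 to records with hours > 36
  - 4 records (original) are capped
Step 3: Calculate final sum = 268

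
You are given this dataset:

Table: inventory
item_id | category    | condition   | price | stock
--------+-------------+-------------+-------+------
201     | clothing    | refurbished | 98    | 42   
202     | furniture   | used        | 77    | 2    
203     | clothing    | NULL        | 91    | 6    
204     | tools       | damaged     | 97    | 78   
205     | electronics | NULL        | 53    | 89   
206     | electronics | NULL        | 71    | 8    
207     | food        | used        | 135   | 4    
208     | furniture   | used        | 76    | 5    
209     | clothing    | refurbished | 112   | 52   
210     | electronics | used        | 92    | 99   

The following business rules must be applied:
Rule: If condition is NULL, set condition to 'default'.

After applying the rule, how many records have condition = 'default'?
3

Step 1: Count records where condition IS NULL
Step 2: Found 3 records with NULL condition
Step 3: These records will have condition set to 'default'
Step 4: Records already having condition = 'default': 0
Step 5: Answer: 3 + 0 = 3 records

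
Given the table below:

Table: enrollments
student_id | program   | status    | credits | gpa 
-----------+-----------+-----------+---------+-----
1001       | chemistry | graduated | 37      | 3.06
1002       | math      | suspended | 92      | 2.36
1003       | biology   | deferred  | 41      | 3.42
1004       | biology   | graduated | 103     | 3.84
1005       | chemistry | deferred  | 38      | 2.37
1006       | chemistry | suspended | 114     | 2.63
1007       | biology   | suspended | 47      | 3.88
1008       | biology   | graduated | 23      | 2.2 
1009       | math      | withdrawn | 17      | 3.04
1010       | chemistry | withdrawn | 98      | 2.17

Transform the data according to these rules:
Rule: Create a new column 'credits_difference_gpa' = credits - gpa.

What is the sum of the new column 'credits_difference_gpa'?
581.03

Step 1: For each record, compute credits - gpa
Example calculations:
  37 - 3.06 = 33.94
  92 - 2.36 = 89.64
  41 - 3.42 = 37.58
  ...
Step 2: Sum all derived values
Step 3: Total = 581.03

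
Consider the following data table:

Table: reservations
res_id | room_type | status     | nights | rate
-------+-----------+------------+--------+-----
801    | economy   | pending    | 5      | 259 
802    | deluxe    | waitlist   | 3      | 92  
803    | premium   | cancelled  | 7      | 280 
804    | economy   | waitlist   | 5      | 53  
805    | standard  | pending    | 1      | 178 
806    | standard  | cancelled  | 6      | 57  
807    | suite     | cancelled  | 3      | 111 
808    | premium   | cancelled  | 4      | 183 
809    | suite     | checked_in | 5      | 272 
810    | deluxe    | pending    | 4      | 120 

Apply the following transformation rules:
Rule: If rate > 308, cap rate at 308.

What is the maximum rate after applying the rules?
280

Step 1: Original maximum rate = 280
Step 2: Check cap of 308 against maximum
Step 3: No records exceed the cap (max 280 <= cap 308), so no capping applies
Step 4: Maximum after transformation = 280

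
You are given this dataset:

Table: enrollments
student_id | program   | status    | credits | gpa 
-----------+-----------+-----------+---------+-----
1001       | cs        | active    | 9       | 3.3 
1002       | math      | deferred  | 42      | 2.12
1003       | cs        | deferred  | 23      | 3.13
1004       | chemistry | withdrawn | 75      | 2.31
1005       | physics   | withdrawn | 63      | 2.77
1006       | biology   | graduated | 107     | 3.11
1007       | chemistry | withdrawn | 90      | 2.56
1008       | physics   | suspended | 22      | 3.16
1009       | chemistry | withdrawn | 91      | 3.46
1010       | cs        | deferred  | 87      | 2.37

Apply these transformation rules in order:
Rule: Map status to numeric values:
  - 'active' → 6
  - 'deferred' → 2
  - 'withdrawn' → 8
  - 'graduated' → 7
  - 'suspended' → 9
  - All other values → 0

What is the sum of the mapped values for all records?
60

Step 1: Apply mapping to each record
Step 2: Count by status:
  'active': 1 records × 6 = 6
  'deferred': 3 records × 2 = 6
  'withdrawn': 4 records × 8 = 32
  'graduated': 1 records × 7 = 7
  'suspended': 1 records × 9 = 9
Step 3: Sum all mapped values = 60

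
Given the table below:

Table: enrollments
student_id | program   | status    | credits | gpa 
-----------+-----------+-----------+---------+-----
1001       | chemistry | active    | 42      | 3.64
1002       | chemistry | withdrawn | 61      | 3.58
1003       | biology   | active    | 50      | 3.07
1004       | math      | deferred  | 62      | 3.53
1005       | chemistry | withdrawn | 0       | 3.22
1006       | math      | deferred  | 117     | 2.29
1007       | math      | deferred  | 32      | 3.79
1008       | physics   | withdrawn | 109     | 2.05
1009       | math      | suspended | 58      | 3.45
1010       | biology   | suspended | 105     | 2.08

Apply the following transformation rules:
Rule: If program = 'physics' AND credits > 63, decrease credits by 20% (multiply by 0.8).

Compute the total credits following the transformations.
614.2

Step 1: Find records where program = 'physics' AND credits > 63
Step 2: 1 records match, summing to 109
Step 3: After multiplier: 109 × 0.8 = 87.2
Step 4: Unaffected records sum: 527
Step 5: Final sum = 87.2 + 527 = 614.2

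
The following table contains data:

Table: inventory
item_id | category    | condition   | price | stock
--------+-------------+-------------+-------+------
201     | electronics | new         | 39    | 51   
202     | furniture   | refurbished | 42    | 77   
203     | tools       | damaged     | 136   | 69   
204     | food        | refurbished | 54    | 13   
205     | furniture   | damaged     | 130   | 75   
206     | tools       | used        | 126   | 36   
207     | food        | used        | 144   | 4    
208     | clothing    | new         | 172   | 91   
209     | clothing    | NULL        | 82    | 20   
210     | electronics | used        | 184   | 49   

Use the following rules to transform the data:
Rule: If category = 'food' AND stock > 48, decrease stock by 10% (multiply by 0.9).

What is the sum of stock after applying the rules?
485

Step 1: Find records where category = 'food' AND stock > 48
Step 2: 0 records match, summing to 0
Step 3: After multiplier: 0 × 0.9 = 0.0
Step 4: Unaffected records sum: 485
Step 5: Final sum = 0.0 + 485 = 485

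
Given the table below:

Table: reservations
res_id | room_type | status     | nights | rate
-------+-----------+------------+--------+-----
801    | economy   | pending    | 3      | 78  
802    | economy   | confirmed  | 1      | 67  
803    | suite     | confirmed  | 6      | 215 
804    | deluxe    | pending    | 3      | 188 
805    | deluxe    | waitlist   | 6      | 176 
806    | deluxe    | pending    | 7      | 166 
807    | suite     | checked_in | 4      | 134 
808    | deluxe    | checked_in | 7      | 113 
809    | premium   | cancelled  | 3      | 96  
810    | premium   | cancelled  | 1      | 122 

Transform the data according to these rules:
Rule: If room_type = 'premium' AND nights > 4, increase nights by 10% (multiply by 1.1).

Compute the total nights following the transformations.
41

Step 1: Find records where room_type = 'premium' AND nights > 4
Step 2: 0 records match, summing to 0
Step 3: After multiplier: 0 × 1.1 = 0.0
Step 4: Unaffected records sum: 41
Step 5: Final sum = 0.0 + 41 = 41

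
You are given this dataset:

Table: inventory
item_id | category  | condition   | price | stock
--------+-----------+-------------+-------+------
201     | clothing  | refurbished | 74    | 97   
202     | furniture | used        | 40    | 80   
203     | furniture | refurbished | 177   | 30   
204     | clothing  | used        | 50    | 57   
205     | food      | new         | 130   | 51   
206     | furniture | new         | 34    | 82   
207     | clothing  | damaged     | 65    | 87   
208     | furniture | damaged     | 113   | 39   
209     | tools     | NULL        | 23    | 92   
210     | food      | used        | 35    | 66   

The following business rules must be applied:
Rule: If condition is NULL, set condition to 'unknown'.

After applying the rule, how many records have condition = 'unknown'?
1

Step 1: Count records where condition IS NULL
Step 2: Found 1 records with NULL condition
Step 3: These records will have condition set to 'unknown'
Step 4: Records already having condition = 'unknown': 0
Step 5: Answer: 1 + 0 = 1 records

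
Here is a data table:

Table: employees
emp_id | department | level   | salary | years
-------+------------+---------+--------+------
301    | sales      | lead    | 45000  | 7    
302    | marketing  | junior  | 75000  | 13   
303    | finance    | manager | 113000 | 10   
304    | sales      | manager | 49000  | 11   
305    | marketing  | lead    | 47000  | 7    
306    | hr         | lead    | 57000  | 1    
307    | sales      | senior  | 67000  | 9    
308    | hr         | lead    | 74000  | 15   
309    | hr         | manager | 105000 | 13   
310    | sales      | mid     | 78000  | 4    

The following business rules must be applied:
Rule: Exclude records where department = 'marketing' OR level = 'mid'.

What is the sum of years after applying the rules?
66

Step 1: Find records where department = 'marketing' OR level = 'mid'
Step 2: 3 records match, summing to 24
Step 3: Original sum: 90
Step 4: Remaining sum = 90 - 24 = 66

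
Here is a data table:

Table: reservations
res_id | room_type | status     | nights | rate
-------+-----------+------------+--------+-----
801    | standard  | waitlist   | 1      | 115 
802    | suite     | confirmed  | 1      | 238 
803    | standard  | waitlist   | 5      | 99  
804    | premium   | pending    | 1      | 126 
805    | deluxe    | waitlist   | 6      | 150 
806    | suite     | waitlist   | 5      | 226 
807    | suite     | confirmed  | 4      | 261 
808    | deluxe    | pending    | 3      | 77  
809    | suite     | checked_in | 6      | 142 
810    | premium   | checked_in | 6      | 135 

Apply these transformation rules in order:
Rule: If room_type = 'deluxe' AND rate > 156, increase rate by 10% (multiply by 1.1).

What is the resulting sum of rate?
1569

Step 1: Find records where room_type = 'deluxe' AND rate > 156
Step 2: 0 records match, summing to 0
Step 3: After multiplier: 0 × 1.1 = 0.0
Step 4: Unaffected records sum: 1569
Step 5: Final sum = 0.0 + 1569 = 1569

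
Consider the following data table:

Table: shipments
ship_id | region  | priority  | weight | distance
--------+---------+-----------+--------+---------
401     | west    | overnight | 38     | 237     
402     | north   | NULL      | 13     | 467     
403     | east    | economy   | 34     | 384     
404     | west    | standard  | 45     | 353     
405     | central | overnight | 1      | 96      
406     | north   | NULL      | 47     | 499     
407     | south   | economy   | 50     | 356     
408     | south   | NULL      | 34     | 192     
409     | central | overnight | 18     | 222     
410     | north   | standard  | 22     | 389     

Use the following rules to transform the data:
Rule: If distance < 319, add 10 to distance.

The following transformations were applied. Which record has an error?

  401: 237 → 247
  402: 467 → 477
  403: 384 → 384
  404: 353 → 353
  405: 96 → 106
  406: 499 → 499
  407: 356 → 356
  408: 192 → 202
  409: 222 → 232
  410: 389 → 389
Record 402 has an error. The correct transformed value should be 467, not 477.

Step 1: Check each record against the rule
Step 2: Record 402 has distance = 467
Step 3: Since 467 >= 319, the bonus should not have been applied
Step 4: Correct value = 467, but claimed value = 477
Conclusion: Record 402 has the error.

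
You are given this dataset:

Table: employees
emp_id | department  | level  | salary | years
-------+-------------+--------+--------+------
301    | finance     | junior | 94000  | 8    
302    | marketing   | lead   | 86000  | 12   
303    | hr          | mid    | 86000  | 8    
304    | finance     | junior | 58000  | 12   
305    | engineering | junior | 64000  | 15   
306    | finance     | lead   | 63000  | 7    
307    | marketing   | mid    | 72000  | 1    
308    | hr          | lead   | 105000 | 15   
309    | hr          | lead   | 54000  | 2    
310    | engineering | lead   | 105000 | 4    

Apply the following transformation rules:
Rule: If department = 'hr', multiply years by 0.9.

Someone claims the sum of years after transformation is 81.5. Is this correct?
Yes, the result is correct.

Step 1: Calculate the correct sum after transformation
Step 2: Apply multiplier 0.9 to records where department = 'hr'
Step 3: Correct result = 81.5
Step 4: Claimed result = 81.5
Step 5: 81.5 = 81.5 ✓
Conclusion: The claimed result is correct.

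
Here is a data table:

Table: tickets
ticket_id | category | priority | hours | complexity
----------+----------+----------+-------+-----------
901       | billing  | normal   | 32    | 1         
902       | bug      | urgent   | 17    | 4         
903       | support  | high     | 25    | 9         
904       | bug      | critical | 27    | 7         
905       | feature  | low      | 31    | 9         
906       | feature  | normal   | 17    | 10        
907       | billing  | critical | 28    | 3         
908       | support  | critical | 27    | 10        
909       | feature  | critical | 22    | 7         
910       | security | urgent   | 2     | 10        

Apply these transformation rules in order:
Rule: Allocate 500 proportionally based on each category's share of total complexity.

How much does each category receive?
billing: 28.57, bug: 78.57, feature: 185.71, security: 71.43, support: 135.71

Step 1: Calculate total complexity = 70
Step 2: Calculate each category's proportion:
  billing: 4/70 = 5.71% → 28.57
  bug: 11/70 = 15.71% → 78.57
  feature: 26/70 = 37.14% → 185.71
  security: 10/70 = 14.29% → 71.43
  support: 19/70 = 27.14% → 135.71
Step 3: Verify: sum of allocations ≈ 500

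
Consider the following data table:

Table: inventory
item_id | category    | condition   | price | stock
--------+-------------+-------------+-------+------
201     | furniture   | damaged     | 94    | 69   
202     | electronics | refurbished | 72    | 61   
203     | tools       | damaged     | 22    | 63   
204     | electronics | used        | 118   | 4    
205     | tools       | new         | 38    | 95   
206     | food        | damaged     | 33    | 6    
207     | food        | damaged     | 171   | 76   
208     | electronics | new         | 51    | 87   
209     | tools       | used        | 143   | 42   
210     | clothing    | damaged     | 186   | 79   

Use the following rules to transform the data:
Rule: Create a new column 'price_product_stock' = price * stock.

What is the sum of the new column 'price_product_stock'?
54677

Step 1: For each record, compute price * stock
Example calculations:
  94 * 69 = 6486
  72 * 61 = 4392
  22 * 63 = 1386
  ...
Step 2: Sum all derived values
Step 3: Total = 54677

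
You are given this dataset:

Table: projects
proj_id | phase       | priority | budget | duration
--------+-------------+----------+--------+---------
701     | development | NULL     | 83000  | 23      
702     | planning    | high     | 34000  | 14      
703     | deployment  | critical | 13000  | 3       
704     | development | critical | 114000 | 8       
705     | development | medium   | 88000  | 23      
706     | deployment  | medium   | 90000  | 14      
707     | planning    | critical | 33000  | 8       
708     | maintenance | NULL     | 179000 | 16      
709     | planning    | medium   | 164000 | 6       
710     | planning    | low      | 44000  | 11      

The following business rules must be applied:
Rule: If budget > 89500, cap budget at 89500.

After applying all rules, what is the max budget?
89500

Step 1: Original maximum budget = 179000
Step 2: Apply cap at 89500
Step 3: 4 records had budget > 89500 and were capped
Step 4: Maximum after transformation = 89500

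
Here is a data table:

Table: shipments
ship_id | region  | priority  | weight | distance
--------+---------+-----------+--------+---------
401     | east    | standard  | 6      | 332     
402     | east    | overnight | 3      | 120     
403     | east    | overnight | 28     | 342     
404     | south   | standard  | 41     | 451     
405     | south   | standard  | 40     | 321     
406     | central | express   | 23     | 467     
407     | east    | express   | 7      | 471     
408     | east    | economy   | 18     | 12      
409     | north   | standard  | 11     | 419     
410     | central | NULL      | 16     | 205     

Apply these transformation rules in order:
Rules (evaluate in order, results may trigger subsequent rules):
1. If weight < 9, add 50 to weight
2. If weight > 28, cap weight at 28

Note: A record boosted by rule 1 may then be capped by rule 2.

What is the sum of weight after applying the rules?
236

Step 1: Apply rule 1 to records with weight < 9
  - 3 records get bonus of 50
  - Of these, 3 records then exceed 28 and get capped
Step 2: Apply rule 2 to records with weight > 28
  - 2 records (original) are capped
Step 3: Calculate final sum = 236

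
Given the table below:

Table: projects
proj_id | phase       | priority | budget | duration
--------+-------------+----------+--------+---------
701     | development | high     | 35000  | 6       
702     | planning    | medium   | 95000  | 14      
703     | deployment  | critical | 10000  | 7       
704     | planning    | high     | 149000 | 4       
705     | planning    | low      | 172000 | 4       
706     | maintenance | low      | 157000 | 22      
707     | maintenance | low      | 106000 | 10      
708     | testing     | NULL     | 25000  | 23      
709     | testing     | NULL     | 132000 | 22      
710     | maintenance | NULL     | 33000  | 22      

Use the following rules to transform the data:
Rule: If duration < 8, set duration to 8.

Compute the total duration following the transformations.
145

Step 1: 4 records have duration < 8
Step 2: These records originally summed to 21
Step 3: After setting to minimum: 4 × 8 = 32
Step 4: Unaffected records sum: 113
Step 5: Final sum = 32 + 113 = 145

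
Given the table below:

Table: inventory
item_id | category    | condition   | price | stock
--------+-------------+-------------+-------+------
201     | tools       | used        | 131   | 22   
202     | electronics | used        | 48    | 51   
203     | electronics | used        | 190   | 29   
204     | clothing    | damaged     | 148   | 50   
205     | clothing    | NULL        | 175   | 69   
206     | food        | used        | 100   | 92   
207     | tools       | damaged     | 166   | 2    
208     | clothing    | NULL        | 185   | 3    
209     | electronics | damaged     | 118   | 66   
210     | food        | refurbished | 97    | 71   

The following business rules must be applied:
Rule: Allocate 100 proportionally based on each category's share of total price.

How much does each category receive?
clothing: 37.41, electronics: 26.22, food: 14.51, tools: 21.87

Step 1: Calculate total price = 1358
Step 2: Calculate each category's proportion:
  clothing: 508/1358 = 37.41% → 37.41
  electronics: 356/1358 = 26.22% → 26.22
  food: 197/1358 = 14.51% → 14.51
  tools: 297/1358 = 21.87% → 21.87
Step 3: Verify: sum of allocations ≈ 100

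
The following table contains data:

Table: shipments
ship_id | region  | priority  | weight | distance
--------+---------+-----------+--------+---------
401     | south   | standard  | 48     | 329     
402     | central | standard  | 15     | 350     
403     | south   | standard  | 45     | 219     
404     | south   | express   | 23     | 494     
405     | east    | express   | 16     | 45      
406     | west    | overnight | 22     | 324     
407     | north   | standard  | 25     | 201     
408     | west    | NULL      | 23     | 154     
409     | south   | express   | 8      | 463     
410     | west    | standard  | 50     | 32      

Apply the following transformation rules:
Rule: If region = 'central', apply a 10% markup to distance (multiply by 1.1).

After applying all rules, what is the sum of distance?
2646.0

Step 1: Records with region = 'central' have total distance = 350
Step 2: Apply multiplier: 350 × 1.1 = 385.0
Step 3: Other records total: 2261
Step 4: Final sum = 385.0 + 2261 = 2646.0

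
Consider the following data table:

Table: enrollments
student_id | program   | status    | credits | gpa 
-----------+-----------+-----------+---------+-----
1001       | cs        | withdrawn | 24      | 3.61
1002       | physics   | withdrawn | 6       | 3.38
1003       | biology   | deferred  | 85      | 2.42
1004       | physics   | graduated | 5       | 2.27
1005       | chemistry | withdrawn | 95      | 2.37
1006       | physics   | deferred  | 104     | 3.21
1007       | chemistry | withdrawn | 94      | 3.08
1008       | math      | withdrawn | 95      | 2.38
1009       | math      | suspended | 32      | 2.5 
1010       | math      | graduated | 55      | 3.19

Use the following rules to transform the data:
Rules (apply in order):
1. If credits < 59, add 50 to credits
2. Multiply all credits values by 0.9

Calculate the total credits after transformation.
760.5

Step 1: Apply Rule 1 - Add 50 to records with credits < 59
  - 5 records affected: 122 + (5 × 50) = 372
  - Unaffected records: 473
  - Sum after Rule 1: 845
Step 2: Apply Rule 2 - Multiply all by 0.9
  - 845 × 0.9 = 760.5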